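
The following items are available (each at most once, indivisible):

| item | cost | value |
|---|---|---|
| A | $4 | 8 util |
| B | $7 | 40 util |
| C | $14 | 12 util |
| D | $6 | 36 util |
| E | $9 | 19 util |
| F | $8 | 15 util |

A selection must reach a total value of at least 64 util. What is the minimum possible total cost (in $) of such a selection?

Subsets with value ≥ 64, sorted by total cost:
- B+D: cost 13, value 76
- A+B+D: cost 17, value 84
- A+B+E: cost 20, value 67
- B+D+F: cost 21, value 91
Minimum cost: 13 $.

13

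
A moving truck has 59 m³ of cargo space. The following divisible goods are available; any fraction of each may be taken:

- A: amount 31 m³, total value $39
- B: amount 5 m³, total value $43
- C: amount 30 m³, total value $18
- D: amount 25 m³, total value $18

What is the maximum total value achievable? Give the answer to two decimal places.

Take in order of value per unit:
- B (43/5 per unit): all 5 → value 43, running total 43.00
- A (39/31 per unit): all 31 → value 39, running total 82.00
- D (18/25 per unit): 23 of 25 → value 23×18/25 = 16.5600, running total 98.56
Total 98.56.

98.56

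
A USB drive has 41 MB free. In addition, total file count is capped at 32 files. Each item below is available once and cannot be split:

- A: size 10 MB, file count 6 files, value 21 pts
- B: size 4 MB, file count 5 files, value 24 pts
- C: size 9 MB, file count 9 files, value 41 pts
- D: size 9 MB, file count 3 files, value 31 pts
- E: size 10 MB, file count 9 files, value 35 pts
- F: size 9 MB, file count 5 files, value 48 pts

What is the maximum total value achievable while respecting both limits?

Feasible sets respecting both limits:
- B+C+D+E+F: size 41, file count 31, value 179
- A+B+C+D+F: size 41, file count 28, value 165
- C+D+E+F: size 37, file count 26, value 155
- B+C+E+F: size 32, file count 28, value 148
Best: 179 pts.

179 pts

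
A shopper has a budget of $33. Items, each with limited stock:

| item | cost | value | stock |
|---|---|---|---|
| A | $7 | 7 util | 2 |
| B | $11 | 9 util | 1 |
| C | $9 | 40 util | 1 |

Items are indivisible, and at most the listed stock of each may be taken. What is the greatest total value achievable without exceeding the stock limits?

56 util

Top feasible selections:
- 1×A + 1×B + 1×C: cost 27, value 56
- 2×A + 1×C: cost 23, value 54
- 1×B + 1×C: cost 20, value 49
- 1×A + 1×C: cost 16, value 47
Best: 56 util.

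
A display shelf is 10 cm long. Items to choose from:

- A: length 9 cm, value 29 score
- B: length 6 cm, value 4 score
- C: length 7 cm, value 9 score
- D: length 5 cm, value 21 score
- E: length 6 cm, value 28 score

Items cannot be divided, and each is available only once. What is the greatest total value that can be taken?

This is a 0/1 knapsack; check combinations near the capacity.
- A: length 9, value 29
- E: length 6, value 28
- D: length 5, value 21
- C: length 7, value 9
Best: 29 score.

29 score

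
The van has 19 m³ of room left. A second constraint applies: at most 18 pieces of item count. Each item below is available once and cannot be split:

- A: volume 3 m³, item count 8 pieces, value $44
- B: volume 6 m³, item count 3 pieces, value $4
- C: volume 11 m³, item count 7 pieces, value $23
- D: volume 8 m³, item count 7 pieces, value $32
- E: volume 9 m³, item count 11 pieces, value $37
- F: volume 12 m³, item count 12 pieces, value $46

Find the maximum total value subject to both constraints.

$80

Feasible sets respecting both limits:
- A+B+D: volume 17, item count 18, value 80
- A+D: volume 11, item count 15, value 76
- D+E: volume 17, item count 18, value 69
- A+C: volume 14, item count 15, value 67
Best: $80.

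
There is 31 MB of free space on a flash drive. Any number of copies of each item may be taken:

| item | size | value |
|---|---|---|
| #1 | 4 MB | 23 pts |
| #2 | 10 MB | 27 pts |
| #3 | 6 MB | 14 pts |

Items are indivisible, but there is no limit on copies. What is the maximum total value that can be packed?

161 pts

Best value-per-unit is #1 at 23/4, and filling with it alone uses size 7×4=28. No mix of the others beats 7×23 = 161.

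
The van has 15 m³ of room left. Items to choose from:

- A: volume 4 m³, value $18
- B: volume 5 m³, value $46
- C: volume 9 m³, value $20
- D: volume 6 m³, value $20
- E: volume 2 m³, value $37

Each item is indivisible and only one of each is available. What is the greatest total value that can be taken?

$103

Check high-value combinations within 15 m³:
- B+D+E: volume 5+6+2=13, value 46+20+37=103
- A+B+E: volume 4+5+2=11, value 18+46+37=101
- A+B+D: volume 4+5+6=15, value 18+46+20=84
- B+E: volume 5+2=7, value 46+37=83
- A+D+E: volume 4+6+2=12, value 18+20+37=75
Best: $103.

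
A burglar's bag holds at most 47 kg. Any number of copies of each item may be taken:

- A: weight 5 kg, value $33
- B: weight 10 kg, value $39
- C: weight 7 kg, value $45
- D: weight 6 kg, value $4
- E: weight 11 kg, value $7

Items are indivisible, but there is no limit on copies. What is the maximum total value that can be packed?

Best value-per-unit is A at 33/5; filling with it alone gives 9×33 = 297.
Optimal mix: 8×A + 1×C → weight 47, value 309.

$309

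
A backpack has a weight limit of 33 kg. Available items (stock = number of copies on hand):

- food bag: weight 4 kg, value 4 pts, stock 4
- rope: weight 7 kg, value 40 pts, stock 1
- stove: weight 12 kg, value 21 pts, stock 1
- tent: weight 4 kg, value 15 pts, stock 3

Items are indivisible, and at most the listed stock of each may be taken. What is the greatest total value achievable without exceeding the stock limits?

Best selections within weight 33 and stock limits:
- 1×rope + 1×stove + 3×tent: weight 31, value 106
- 3×food bag + 1×rope + 3×tent: weight 31, value 97
Best: 106 pts.

106 pts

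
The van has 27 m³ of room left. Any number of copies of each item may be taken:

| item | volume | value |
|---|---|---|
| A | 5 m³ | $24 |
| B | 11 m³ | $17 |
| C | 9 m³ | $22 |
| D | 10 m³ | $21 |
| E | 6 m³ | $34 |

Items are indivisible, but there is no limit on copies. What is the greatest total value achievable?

Best value-per-unit is E at 34/6; filling with it alone gives 4×34 = 136.
Optimal mix: 3×A + 2×E → volume 27, value 140.

$140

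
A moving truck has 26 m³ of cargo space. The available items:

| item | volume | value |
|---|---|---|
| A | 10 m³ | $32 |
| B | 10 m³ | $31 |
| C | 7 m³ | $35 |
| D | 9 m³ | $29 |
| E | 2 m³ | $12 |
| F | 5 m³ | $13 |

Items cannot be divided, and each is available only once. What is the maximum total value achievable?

$96

This is a 0/1 knapsack; check combinations near the capacity.
- A+C+D: volume 10+7+9=26, value 32+35+29=96
- B+C+D: volume 10+7+9=26, value 31+35+29=95
- A+C+E+F: volume 10+7+2+5=24, value 32+35+12+13=92
- B+C+E+F: volume 10+7+2+5=24, value 31+35+12+13=91
- C+D+E+F: volume 7+9+2+5=23, value 35+29+12+13=89
Best: $96.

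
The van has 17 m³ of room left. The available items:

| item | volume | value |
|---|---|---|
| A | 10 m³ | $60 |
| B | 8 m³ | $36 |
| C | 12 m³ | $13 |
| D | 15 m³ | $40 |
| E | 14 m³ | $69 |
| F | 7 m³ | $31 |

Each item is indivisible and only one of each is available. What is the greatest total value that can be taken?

$91

Check high-value combinations within 17 m³:
- A+F: volume 10+7=17, value 60+31=91
- E: volume 14, value 69
- B+F: volume 8+7=15, value 36+31=67
Best: $91.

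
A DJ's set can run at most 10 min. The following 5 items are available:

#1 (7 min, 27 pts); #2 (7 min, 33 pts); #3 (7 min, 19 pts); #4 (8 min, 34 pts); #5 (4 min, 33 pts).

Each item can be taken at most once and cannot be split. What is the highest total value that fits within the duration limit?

34 pts

Check high-value combinations within 10 min:
- #4: duration 8, value 34
- #5: duration 4, value 33
- #2: duration 7, value 33
- #1: duration 7, value 27
Best: 34 pts.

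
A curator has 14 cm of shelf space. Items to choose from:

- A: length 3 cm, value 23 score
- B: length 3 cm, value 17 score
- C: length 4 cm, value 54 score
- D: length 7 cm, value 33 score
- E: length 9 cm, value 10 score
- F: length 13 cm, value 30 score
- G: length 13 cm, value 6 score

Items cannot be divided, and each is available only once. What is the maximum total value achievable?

Check high-value combinations within 14 cm:
- A+C+D: length 3+4+7=14, value 23+54+33=110
- B+C+D: length 3+4+7=14, value 17+54+33=104
- A+B+C: length 3+3+4=10, value 23+17+54=94
Best: 110 score.

110 score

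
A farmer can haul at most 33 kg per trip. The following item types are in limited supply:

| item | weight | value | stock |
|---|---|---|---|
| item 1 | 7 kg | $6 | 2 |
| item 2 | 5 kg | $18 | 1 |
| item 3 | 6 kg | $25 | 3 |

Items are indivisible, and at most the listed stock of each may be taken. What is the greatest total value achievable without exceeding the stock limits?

$99

Top feasible selections:
- 1×item 1 + 1×item 2 + 3×item 3: weight 30, value 99
- 1×item 2 + 3×item 3: weight 23, value 93
- 2×item 1 + 3×item 3: weight 32, value 87
Best: $99.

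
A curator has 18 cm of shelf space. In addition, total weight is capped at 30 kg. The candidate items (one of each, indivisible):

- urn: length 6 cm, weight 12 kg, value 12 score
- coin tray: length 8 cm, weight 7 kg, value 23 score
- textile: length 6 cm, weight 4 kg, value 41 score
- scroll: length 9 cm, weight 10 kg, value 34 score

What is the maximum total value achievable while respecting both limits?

75 score

Feasible sets respecting both limits:
- textile+scroll: length 15, weight 14, value 75
- coin tray+textile: length 14, weight 11, value 64
- coin tray+scroll: length 17, weight 17, value 57
Best: 75 score.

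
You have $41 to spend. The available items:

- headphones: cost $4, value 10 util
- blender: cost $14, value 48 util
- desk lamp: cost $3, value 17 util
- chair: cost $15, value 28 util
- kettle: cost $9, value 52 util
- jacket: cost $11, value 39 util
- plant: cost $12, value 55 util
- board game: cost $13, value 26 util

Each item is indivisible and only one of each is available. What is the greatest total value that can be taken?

This is a 0/1 knapsack; check combinations near the capacity.
- headphones+desk lamp+kettle+jacket+plant: cost 4+3+9+11+12=39, value 10+17+52+39+55=173
- blender+desk lamp+kettle+plant: cost 14+3+9+12=38, value 48+17+52+55=172
- headphones+blender+desk lamp+kettle+jacket: cost 4+14+3+9+11=41, value 10+48+17+52+39=166
- headphones+blender+kettle+plant: cost 4+14+9+12=39, value 10+48+52+55=165
Best: 173 util.

173 util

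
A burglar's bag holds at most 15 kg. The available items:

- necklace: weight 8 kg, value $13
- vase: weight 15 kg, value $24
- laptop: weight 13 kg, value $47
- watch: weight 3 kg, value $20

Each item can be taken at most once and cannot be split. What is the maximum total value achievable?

$47

Check high-value combinations within 15 kg:
- laptop: weight 13, value 47
- necklace+watch: weight 8+3=11, value 13+20=33
- vase: weight 15, value 24
- watch: weight 3, value 20
- necklace: weight 8, value 13
Best: $47.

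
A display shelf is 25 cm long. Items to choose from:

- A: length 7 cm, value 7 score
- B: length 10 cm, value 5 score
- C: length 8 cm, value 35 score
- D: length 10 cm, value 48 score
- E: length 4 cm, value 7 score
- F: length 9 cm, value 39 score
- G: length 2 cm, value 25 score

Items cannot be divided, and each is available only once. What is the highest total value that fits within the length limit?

Check high-value combinations within 25 cm:
- D+E+F+G: length 10+4+9+2=25, value 48+7+39+25=119
- C+D+E+G: length 8+10+4+2=24, value 35+48+7+25=115
- D+F+G: length 10+9+2=21, value 48+39+25=112
- C+D+G: length 8+10+2=20, value 35+48+25=108
Best: 119 score.

119 score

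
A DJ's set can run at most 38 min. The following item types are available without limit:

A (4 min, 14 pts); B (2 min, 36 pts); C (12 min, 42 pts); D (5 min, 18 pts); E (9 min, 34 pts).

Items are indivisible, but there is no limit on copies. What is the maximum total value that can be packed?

Best value-per-unit is B at 36/2, and filling with it alone uses duration 19×2=38. No mix of the others beats 19×36 = 684.

684 pts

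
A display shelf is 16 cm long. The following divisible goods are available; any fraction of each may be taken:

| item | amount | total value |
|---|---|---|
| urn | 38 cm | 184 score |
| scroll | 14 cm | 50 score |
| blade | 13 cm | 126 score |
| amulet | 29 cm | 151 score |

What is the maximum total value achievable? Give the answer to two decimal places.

Take in order of value per unit:
- blade (126/13 per unit): all 13 → value 126, running total 126.00
- amulet (151/29 per unit): 3 of 29 → value 3×151/29 = 15.6207, running total 141.62
Total 141.62.

141.62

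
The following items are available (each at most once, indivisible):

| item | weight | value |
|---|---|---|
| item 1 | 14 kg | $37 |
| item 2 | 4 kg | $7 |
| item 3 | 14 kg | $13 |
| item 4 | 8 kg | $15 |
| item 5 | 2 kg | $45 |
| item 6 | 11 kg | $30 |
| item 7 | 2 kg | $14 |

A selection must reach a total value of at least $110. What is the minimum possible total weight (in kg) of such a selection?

Subsets with value ≥ 110, sorted by total weight:
- item 1+item 4+item 5+item 7: weight 26, value 111
- item 1+item 5+item 6: weight 27, value 112
- item 2+item 4+item 5+item 6+item 7: weight 27, value 111
- item 1+item 5+item 6+item 7: weight 29, value 126
Minimum weight: 26 kg.

26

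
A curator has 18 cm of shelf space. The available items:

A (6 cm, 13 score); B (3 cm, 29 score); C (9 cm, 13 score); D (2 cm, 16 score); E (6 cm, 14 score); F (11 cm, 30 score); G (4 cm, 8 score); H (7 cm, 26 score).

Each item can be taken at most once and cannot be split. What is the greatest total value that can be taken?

85 score

Check high-value combinations within 18 cm:
- B+D+E+H: length 3+2+6+7=18, value 29+16+14+26=85
- A+B+D+H: length 6+3+2+7=18, value 13+29+16+26=84
- B+D+G+H: length 3+2+4+7=16, value 29+16+8+26=79
- B+D+F: length 3+2+11=16, value 29+16+30=75
- A+B+D+E: length 6+3+2+6=17, value 13+29+16+14=72
Best: 85 score.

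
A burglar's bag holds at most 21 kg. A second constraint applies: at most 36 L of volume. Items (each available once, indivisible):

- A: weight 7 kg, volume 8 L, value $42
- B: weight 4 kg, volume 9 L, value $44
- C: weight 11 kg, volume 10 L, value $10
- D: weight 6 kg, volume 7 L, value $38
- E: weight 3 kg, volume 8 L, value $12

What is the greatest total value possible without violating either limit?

Feasible sets respecting both limits:
- A+B+D+E: weight 20, volume 32, value 136
- A+B+D: weight 17, volume 24, value 124
- A+B+E: weight 14, volume 25, value 98
- B+D+E: weight 13, volume 24, value 94
Best: $136.

$136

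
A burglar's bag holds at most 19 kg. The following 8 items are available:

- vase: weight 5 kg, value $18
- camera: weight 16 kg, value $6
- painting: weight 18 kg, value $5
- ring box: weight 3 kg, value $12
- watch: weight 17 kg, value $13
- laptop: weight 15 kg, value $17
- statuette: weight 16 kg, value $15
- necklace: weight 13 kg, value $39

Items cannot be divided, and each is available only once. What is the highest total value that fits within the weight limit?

Check high-value combinations within 19 kg:
- vase+necklace: weight 5+13=18, value 18+39=57
- ring box+necklace: weight 3+13=16, value 12+39=51
- necklace: weight 13, value 39
- vase+ring box: weight 5+3=8, value 18+12=30
Best: $57.

$57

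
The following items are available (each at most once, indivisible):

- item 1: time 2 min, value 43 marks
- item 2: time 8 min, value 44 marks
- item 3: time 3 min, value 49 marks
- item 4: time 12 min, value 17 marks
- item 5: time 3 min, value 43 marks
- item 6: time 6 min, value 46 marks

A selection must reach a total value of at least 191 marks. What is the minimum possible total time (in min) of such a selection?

22

Subsets with value ≥ 191, sorted by total time:
- item 1+item 2+item 3+item 5+item 6: time 22, value 225
- item 1+item 3+item 4+item 5+item 6: time 26, value 198
- item 1+item 2+item 3+item 4+item 5: time 28, value 196
- item 1+item 2+item 3+item 4+item 6: time 31, value 199
Minimum time: 22 min.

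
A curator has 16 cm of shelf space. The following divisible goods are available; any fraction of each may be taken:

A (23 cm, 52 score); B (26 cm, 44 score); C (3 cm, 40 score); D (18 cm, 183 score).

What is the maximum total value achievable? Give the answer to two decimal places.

172.17

Take in order of value per unit:
- C (40/3 per unit): all 3 → value 40, running total 40.00
- D (183/18 per unit): 13 of 18 → value 13×183/18 = 132.1667, running total 172.17
Total 172.17.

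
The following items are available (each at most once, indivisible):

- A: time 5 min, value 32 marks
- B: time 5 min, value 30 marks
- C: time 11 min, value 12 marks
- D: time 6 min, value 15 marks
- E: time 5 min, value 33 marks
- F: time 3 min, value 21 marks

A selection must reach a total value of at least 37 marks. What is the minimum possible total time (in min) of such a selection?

Subsets with value ≥ 37, sorted by total time:
- E+F: time 8, value 54
- A+F: time 8, value 53
Minimum time: 8 min.

8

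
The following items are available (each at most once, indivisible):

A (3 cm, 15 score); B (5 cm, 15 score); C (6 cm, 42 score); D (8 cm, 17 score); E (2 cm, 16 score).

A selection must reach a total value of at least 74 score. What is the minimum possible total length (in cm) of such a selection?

16

Subsets with value ≥ 74, sorted by total length:
- A+B+C+E: length 16, value 88
- C+D+E: length 16, value 75
- A+C+D: length 17, value 74
Minimum length: 16 cm.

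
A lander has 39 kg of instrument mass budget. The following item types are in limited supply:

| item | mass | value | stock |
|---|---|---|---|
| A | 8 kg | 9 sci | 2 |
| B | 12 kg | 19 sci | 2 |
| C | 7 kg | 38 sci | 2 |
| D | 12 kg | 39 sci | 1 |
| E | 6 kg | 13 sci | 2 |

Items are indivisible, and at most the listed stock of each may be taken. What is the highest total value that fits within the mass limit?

Top feasible selections:
- 2×C + 1×D + 2×E: mass 38, value 141
- 1×B + 2×C + 1×D: mass 38, value 134
Best: 141 sci.

141 sci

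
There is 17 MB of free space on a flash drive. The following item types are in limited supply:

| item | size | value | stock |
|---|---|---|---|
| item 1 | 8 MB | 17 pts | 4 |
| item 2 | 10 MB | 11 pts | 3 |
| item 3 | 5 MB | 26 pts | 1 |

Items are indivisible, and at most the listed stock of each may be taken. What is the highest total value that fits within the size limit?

Top feasible selections:
- 1×item 1 + 1×item 3: size 13, value 43
- 1×item 2 + 1×item 3: size 15, value 37
- 2×item 1: size 16, value 34
- 1×item 3: size 5, value 26
Best: 43 pts.

43 pts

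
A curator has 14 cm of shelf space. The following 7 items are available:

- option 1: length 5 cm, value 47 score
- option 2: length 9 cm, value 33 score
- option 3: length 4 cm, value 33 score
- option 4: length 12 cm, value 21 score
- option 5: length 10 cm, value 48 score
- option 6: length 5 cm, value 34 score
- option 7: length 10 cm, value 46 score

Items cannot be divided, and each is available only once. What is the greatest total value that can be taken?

114 score

Check high-value combinations within 14 cm:
- option 1+option 3+option 6: length 5+4+5=14, value 47+33+34=114
- option 1+option 6: length 5+5=10, value 47+34=81
- option 3+option 5: length 4+10=14, value 33+48=81
- option 1+option 3: length 5+4=9, value 47+33=80
Best: 114 score.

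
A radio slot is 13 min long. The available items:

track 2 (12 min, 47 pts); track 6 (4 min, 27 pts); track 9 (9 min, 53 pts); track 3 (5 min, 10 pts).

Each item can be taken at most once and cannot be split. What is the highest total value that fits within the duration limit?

80 pts

Check high-value combinations within 13 min:
- track 6+track 9: duration 4+9=13, value 27+53=80
- track 9: duration 9, value 53
- track 2: duration 12, value 47
Best: 80 pts.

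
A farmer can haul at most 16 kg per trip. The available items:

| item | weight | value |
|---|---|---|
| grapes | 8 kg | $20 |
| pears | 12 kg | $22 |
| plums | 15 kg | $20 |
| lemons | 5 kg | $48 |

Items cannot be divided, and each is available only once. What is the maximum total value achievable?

This is a 0/1 knapsack; check combinations near the capacity.
- grapes+lemons: weight 8+5=13, value 20+48=68
- lemons: weight 5, value 48
- pears: weight 12, value 22
- grapes: weight 8, value 20
Best: $68.

$68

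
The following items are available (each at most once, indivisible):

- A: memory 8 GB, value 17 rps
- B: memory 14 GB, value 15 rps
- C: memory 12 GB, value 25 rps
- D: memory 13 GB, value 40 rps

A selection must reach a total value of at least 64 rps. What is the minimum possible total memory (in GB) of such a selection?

Subsets with value ≥ 64, sorted by total memory:
- C+D: memory 25, value 65
- A+C+D: memory 33, value 82
- A+B+D: memory 35, value 72
- B+C+D: memory 39, value 80
Minimum memory: 25 GB.

25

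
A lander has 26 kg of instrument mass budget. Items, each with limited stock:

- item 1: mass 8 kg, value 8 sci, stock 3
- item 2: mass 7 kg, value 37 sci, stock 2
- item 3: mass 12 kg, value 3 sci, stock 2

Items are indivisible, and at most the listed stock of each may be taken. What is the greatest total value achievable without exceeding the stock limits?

Best selections within mass 26 and stock limits:
- 1×item 1 + 2×item 2: mass 22, value 82
- 2×item 2 + 1×item 3: mass 26, value 77
- 2×item 2: mass 14, value 74
- 2×item 1 + 1×item 2: mass 23, value 53
Best: 82 sci.

82 sci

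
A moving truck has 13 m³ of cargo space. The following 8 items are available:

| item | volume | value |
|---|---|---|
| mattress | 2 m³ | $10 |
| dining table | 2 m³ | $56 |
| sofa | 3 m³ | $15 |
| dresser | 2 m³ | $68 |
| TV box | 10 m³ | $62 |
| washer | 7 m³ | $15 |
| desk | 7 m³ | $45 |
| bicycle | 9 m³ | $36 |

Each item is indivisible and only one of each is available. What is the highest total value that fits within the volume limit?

$179

Check high-value combinations within 13 m³:
- mattress+dining table+dresser+desk: volume 2+2+2+7=13, value 10+56+68+45=179
- dining table+dresser+desk: volume 2+2+7=11, value 56+68+45=169
- dining table+dresser+bicycle: volume 2+2+9=13, value 56+68+36=160
- mattress+dining table+sofa+dresser: volume 2+2+3+2=9, value 10+56+15+68=149
Best: $179.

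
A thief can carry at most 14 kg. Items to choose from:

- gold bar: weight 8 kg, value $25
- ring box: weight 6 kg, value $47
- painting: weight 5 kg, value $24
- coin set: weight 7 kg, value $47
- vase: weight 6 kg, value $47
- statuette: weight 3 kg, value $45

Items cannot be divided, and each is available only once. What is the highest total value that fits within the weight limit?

$116

This is a 0/1 knapsack; check combinations near the capacity.
- ring box+painting+statuette: weight 6+5+3=14, value 47+24+45=116
- painting+vase+statuette: weight 5+6+3=14, value 24+47+45=116
- ring box+vase: weight 6+6=12, value 47+47=94
Best: $116.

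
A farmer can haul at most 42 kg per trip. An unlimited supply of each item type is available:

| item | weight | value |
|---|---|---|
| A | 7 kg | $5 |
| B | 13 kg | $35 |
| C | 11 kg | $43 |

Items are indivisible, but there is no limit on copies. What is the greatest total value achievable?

$134

Best value-per-unit is C at 43/11; filling with it alone gives 3×43 = 129.
Optimal mix: 1×A + 3×C → weight 40, value 134.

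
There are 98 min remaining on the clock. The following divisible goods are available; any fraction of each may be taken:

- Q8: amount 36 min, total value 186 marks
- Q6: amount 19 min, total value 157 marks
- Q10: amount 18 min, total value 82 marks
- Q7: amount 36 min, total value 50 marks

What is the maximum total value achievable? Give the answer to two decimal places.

459.72

Take in order of value per unit:
- Q6 (157/19 per unit): all 19 → value 157, running total 157.00
- Q8 (186/36 per unit): all 36 → value 186, running total 343.00
- Q10 (82/18 per unit): all 18 → value 82, running total 425.00
- Q7 (50/36 per unit): 25 of 36 → value 25×50/36 = 34.7222, running total 459.72
Total 459.72.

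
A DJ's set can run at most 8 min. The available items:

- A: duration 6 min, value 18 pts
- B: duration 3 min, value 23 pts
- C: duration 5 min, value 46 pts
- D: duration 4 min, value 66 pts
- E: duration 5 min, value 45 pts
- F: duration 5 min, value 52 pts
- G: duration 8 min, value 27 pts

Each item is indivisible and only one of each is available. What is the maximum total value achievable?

Check high-value combinations within 8 min:
- B+D: duration 3+4=7, value 23+66=89
- B+F: duration 3+5=8, value 23+52=75
- B+C: duration 3+5=8, value 23+46=69
- B+E: duration 3+5=8, value 23+45=68
- D: duration 4, value 66
Best: 89 pts.

89 pts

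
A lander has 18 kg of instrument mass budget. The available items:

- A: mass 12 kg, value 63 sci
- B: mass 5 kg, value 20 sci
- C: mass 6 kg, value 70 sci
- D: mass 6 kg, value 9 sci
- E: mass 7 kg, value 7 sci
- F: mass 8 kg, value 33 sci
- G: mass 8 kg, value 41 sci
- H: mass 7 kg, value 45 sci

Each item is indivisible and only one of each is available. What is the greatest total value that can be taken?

Check high-value combinations within 18 kg:
- B+C+H: mass 5+6+7=18, value 20+70+45=135
- A+C: mass 12+6=18, value 63+70=133
- C+H: mass 6+7=13, value 70+45=115
- C+G: mass 6+8=14, value 70+41=111
Best: 135 sci.

135 sci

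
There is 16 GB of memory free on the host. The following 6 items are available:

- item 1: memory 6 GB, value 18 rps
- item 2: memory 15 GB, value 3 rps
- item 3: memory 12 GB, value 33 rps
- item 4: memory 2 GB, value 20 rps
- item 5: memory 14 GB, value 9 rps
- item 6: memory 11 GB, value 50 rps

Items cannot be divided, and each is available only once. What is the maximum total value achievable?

70 rps

Check high-value combinations within 16 GB:
- item 4+item 6: memory 2+11=13, value 20+50=70
- item 3+item 4: memory 12+2=14, value 33+20=53
- item 6: memory 11, value 50
- item 1+item 4: memory 6+2=8, value 18+20=38
- item 3: memory 12, value 33
Best: 70 rps.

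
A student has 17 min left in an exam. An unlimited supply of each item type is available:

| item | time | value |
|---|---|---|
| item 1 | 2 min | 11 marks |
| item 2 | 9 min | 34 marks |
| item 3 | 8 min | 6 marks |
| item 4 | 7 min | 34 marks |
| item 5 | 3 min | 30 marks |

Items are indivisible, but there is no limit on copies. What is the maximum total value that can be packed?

Best value-per-unit is item 5 at 30/3; filling with it alone gives 5×30 = 150.
Optimal mix: 1×item 1 + 5×item 5 → time 17, value 161.

161 marks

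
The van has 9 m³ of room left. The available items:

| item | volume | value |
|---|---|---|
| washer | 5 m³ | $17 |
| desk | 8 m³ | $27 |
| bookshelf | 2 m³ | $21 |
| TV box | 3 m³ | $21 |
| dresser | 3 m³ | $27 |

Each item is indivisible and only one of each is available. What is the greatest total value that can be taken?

$69

Check high-value combinations within 9 m³:
- bookshelf+TV box+dresser: volume 2+3+3=8, value 21+21+27=69
- bookshelf+dresser: volume 2+3=5, value 21+27=48
- TV box+dresser: volume 3+3=6, value 21+27=48
- washer+dresser: volume 5+3=8, value 17+27=44
- bookshelf+TV box: volume 2+3=5, value 21+21=42
Best: $69.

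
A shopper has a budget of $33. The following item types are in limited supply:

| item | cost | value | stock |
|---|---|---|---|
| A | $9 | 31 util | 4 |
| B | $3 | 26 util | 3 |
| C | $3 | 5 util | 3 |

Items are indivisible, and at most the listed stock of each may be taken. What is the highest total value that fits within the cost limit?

Top feasible selections:
- 2×A + 3×B + 2×C: cost 33, value 150
- 2×A + 3×B + 1×C: cost 30, value 145
- 3×A + 2×B: cost 33, value 145
- 2×A + 3×B: cost 27, value 140
Best: 150 util.

150 util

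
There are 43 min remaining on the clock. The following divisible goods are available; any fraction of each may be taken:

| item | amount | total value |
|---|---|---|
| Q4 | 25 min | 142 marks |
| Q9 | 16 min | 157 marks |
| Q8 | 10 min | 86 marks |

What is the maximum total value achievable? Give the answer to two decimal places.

Take in order of value per unit:
- Q9 (157/16 per unit): all 16 → value 157, running total 157.00
- Q8 (86/10 per unit): all 10 → value 86, running total 243.00
- Q4 (142/25 per unit): 17 of 25 → value 17×142/25 = 96.5600, running total 339.56
Total 339.56.

339.56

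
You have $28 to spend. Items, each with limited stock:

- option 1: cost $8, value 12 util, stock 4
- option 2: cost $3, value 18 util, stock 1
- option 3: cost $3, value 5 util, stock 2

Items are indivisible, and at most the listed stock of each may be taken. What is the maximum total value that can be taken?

54 util

Top feasible selections:
- 3×option 1 + 1×option 2: cost 27, value 54
- 2×option 1 + 1×option 2 + 2×option 3: cost 25, value 52
- 2×option 1 + 1×option 2 + 1×option 3: cost 22, value 47
- 2×option 1 + 1×option 2: cost 19, value 42
Best: 54 util.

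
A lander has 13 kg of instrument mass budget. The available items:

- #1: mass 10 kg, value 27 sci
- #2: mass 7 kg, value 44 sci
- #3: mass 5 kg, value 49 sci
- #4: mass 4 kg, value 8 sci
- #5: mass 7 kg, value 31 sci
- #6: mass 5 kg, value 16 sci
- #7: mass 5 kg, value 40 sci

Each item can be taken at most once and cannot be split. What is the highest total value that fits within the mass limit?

This is a 0/1 knapsack; check combinations near the capacity.
- #2+#3: mass 7+5=12, value 44+49=93
- #3+#7: mass 5+5=10, value 49+40=89
- #2+#7: mass 7+5=12, value 44+40=84
- #3+#5: mass 5+7=12, value 49+31=80
- #5+#7: mass 7+5=12, value 31+40=71
Best: 93 sci.

93 sci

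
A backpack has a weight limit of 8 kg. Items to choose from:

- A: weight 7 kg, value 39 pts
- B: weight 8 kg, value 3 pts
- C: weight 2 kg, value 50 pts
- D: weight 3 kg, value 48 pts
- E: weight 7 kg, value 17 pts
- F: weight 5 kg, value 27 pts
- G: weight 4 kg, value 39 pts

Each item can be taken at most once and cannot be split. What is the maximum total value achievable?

This is a 0/1 knapsack; check combinations near the capacity.
- C+D: weight 2+3=5, value 50+48=98
- C+G: weight 2+4=6, value 50+39=89
- D+G: weight 3+4=7, value 48+39=87
- C+F: weight 2+5=7, value 50+27=77
- D+F: weight 3+5=8, value 48+27=75
Best: 98 pts.

98 pts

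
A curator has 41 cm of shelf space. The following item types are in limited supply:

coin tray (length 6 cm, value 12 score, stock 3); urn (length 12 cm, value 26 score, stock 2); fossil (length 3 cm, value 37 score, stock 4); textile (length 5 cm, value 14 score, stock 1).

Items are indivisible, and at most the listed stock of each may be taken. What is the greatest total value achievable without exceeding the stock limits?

Best selections within length 41 and stock limits:
- 2×urn + 4×fossil + 1×textile: length 41, value 214
- 2×coin tray + 1×urn + 4×fossil + 1×textile: length 41, value 212
- 1×coin tray + 1×urn + 4×fossil + 1×textile: length 35, value 200
- 2×urn + 4×fossil: length 36, value 200
Best: 214 score.

214 score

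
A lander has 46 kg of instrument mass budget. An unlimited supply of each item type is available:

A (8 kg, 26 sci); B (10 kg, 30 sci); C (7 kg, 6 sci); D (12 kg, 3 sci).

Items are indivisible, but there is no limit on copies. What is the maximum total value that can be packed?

Best value-per-unit is A at 26/8; filling with it alone gives 5×26 = 130.
Optimal mix: 2×A + 3×B → mass 46, value 142.

142 sci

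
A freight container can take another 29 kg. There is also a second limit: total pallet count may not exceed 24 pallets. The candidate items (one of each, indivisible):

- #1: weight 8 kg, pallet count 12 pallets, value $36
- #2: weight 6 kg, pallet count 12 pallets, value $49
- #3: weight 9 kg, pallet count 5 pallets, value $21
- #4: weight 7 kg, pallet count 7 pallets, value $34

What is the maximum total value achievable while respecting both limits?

Feasible sets respecting both limits:
- #2+#3+#4: weight 22, pallet count 24, value 104
- #1+#3+#4: weight 24, pallet count 24, value 91
- #1+#2: weight 14, pallet count 24, value 85
Best: $104.

$104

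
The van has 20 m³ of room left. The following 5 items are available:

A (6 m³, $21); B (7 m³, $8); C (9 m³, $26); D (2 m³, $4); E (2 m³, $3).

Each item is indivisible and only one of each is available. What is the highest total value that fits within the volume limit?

$54

Check high-value combinations within 20 m³:
- A+C+D+E: volume 6+9+2+2=19, value 21+26+4+3=54
- A+C+D: volume 6+9+2=17, value 21+26+4=51
- A+C+E: volume 6+9+2=17, value 21+26+3=50
Best: $54.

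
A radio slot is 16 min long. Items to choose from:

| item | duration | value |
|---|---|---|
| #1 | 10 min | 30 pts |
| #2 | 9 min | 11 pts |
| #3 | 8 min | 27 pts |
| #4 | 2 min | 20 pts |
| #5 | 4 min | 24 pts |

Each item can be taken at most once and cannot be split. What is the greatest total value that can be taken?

74 pts

Check high-value combinations within 16 min:
- #1+#4+#5: duration 10+2+4=16, value 30+20+24=74
- #3+#4+#5: duration 8+2+4=14, value 27+20+24=71
- #2+#4+#5: duration 9+2+4=15, value 11+20+24=55
Best: 74 pts.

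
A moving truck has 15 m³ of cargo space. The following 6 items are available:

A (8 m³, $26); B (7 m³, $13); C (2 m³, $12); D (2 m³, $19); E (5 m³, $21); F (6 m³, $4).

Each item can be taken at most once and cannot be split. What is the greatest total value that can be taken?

Check high-value combinations within 15 m³:
- A+D+E: volume 8+2+5=15, value 26+19+21=66
- A+C+E: volume 8+2+5=15, value 26+12+21=59
- A+C+D: volume 8+2+2=12, value 26+12+19=57
- C+D+E+F: volume 2+2+5+6=15, value 12+19+21+4=56
- B+D+E: volume 7+2+5=14, value 13+19+21=53
Best: $66.

$66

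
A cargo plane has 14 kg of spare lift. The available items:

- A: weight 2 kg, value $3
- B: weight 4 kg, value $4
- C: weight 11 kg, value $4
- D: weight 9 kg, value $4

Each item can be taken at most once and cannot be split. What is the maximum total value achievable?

Check high-value combinations within 14 kg:
- B+D: weight 4+9=13, value 4+4=8
- A+B: weight 2+4=6, value 3+4=7
- A+D: weight 2+9=11, value 3+4=7
- A+C: weight 2+11=13, value 3+4=7
Best: $8.

$8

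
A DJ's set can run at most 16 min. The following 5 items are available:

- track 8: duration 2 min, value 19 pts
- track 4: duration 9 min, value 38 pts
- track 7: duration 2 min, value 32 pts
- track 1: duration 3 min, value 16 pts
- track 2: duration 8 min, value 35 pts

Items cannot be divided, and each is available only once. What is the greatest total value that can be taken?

105 pts

This is a 0/1 knapsack; check combinations near the capacity.
- track 8+track 4+track 7+track 1: duration 2+9+2+3=16, value 19+38+32+16=105
- track 8+track 7+track 1+track 2: duration 2+2+3+8=15, value 19+32+16+35=102
- track 8+track 4+track 7: duration 2+9+2=13, value 19+38+32=89
Best: 105 pts.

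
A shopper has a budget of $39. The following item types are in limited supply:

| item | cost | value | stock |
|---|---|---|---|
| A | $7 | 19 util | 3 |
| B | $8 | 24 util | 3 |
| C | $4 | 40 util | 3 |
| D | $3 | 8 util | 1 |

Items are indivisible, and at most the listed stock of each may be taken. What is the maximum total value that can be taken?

200 util

Best selections within cost 39 and stock limits:
- 3×B + 3×C + 1×D: cost 39, value 200
- 1×A + 2×B + 3×C + 1×D: cost 38, value 195
- 3×B + 3×C: cost 36, value 192
Best: 200 util.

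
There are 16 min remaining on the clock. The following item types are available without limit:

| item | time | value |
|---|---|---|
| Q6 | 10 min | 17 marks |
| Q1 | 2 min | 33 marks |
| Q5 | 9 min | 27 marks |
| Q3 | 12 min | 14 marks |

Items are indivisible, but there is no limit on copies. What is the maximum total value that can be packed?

Best value-per-unit is Q1 at 33/2, and filling with it alone uses time 8×2=16. No mix of the others beats 8×33 = 264.

264 marks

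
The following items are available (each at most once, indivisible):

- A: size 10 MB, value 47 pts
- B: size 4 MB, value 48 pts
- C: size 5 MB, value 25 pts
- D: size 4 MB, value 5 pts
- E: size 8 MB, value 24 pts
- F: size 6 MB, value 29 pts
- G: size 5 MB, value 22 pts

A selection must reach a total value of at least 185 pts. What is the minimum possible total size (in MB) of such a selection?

Subsets with value ≥ 185, sorted by total size:
- A+B+C+E+F+G: size 38, value 195
- A+B+C+D+E+F+G: size 42, value 200
Minimum size: 38 MB.

38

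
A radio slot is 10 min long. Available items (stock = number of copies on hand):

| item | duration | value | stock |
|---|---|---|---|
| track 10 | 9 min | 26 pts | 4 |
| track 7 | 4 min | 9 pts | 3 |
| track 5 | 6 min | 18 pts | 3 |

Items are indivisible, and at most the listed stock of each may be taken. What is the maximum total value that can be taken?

Best selections within duration 10 and stock limits:
- 1×track 7 + 1×track 5: duration 10, value 27
- 1×track 10: duration 9, value 26
Best: 27 pts.

27 pts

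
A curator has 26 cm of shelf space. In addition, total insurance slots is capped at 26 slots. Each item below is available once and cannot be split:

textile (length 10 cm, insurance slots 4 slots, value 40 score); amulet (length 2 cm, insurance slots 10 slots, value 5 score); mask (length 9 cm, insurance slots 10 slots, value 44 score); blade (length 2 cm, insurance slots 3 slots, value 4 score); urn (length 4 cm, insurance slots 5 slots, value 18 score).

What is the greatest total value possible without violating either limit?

Feasible sets respecting both limits:
- textile+mask+blade+urn: length 25, insurance slots 22, value 106
- textile+mask+urn: length 23, insurance slots 19, value 102
- textile+amulet+mask: length 21, insurance slots 24, value 89
Best: 106 score.

106 score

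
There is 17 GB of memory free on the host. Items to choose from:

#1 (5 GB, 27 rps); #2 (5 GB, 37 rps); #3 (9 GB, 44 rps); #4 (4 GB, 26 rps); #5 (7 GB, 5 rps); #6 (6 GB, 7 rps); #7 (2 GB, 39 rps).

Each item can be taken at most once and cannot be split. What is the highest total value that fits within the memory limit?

Check high-value combinations within 17 GB:
- #1+#2+#4+#7: memory 5+5+4+2=16, value 27+37+26+39=129
- #2+#3+#7: memory 5+9+2=16, value 37+44+39=120
- #1+#3+#7: memory 5+9+2=16, value 27+44+39=110
- #3+#4+#7: memory 9+4+2=15, value 44+26+39=109
Best: 129 rps.

129 rps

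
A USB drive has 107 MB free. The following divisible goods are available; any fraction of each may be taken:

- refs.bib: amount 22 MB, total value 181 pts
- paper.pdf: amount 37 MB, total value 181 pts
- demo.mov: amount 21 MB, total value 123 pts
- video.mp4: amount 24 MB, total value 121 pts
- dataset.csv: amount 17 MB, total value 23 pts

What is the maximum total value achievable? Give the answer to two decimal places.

Take in order of value per unit:
- refs.bib (181/22 per unit): all 22 → value 181, running total 181.00
- demo.mov (123/21 per unit): all 21 → value 123, running total 304.00
- video.mp4 (121/24 per unit): all 24 → value 121, running total 425.00
- paper.pdf (181/37 per unit): all 37 → value 181, running total 606.00
- dataset.csv (23/17 per unit): 3 of 17 → value 3×23/17 = 4.0588, running total 610.06
Total 610.06.

610.06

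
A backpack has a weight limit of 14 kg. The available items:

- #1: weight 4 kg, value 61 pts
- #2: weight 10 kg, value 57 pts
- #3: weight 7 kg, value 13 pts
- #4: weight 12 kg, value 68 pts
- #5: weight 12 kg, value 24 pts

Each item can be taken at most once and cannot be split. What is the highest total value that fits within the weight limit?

This is a 0/1 knapsack; check combinations near the capacity.
- #1+#2: weight 4+10=14, value 61+57=118
- #1+#3: weight 4+7=11, value 61+13=74
- #4: weight 12, value 68
- #1: weight 4, value 61
Best: 118 pts.

118 pts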